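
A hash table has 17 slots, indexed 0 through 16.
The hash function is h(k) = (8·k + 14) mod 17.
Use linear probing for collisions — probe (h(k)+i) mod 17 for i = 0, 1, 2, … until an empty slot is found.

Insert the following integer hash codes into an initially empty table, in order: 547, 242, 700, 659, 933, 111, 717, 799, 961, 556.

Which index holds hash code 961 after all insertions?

547: h=4 → slot 4
242: h=12 → slot 12
700: h=4, probe 4,5 → slot 5
659: h=16 → slot 16
933: h=15 → slot 15
111: h=1 → slot 1
717: h=4, probe 4,5,6 → slot 6
799: h=14 → slot 14
961: h=1, probe 1,2 → slot 2
556: h=8 → slot 8
Table: [-, 111, 961, -, 547, 700, 717, -, 556, -, -, -, 242, -, 799, 933, 659]

2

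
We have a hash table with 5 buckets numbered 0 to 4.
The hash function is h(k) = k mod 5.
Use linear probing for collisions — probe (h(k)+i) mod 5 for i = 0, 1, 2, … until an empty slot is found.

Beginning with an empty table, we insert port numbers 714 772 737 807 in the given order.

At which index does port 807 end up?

0

714: h=4 => slot 4
772: h=2 => slot 2
737: h=2, probe 2,3 => slot 3
807: h=2, probe 2,3,4,0 => slot 0
Table: [807, _, 772, 737, 714]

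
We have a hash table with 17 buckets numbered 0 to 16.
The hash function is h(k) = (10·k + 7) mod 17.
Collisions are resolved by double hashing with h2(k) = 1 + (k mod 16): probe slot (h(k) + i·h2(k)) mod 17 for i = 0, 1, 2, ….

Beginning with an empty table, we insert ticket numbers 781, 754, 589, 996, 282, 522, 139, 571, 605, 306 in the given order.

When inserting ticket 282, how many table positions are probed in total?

Insert 781: h=14, slot 14 empty → index 14.
Insert 754: h=16, slot 16 empty → index 16.
Insert 589: h=15, slot 15 empty → index 15.
Insert 996: h=5, slot 5 empty → index 5.
Insert 282: h=5, h2=11, slots 5,16 occupied → index 10.
Insert 522: h=8, slot 8 empty → index 8.
Insert 139: h=3, slot 3 empty → index 3.
Insert 571: h=5, h2=12, slot 5 occupied → index 0.
Insert 605: h=5, h2=14, slot 5 occupied → index 2.
Insert 306: h=7, slot 7 empty → index 7.
Table: [571, ∅, 605, 139, ∅, 996, ∅, 306, 522, ∅, 282, ∅, ∅, ∅, 781, 589, 754]

3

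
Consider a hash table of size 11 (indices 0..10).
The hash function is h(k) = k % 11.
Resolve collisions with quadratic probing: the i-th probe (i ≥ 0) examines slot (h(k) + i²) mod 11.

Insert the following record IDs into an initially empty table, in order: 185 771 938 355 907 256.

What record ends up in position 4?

185: h=9 → slot 9
771: h=1 → slot 1
938: h=3 → slot 3
355: h=3, probe 3,4 → slot 4
907: h=5 → slot 5
256: h=3, probe 3,4,7 → slot 7
Table: [-, 771, -, 938, 355, 907, -, 256, -, 185, -]

355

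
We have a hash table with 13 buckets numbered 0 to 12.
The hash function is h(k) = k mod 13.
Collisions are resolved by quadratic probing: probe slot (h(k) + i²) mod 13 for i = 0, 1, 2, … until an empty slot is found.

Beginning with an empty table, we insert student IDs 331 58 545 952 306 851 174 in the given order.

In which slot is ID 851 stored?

Insert 331: h=6, slot 6 empty => index 6.
Insert 58: h=6, slot 6 occupied => index 7.
Insert 545: h=12, slot 12 empty => index 12.
Insert 952: h=3, slot 3 empty => index 3.
Insert 306: h=7, slot 7 occupied => index 8.
Insert 851: h=6, slots 6,7 occupied => index 10.
Insert 174: h=5, slot 5 empty => index 5.
Table: [—, —, —, 952, —, 174, 331, 58, 306, —, 851, —, 545]

10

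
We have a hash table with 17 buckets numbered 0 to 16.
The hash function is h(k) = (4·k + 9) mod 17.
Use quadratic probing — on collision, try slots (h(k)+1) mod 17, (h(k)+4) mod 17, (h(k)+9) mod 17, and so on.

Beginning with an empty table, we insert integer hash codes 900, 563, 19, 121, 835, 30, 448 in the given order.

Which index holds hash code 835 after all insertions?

Insert 900: h=5, slot 5 empty -> index 5.
Insert 563: h=0, slot 0 empty -> index 0.
Insert 19: h=0, slot 0 occupied -> index 1.
Insert 121: h=0, slots 0,1 occupied -> index 4.
Insert 835: h=0, slots 0,1,4 occupied -> index 9.
Insert 30: h=10, slot 10 empty -> index 10.
Insert 448: h=16, slot 16 empty -> index 16.
Table: [563, 19, ., ., 121, 900, ., ., ., 835, 30, ., ., ., ., ., 448]

9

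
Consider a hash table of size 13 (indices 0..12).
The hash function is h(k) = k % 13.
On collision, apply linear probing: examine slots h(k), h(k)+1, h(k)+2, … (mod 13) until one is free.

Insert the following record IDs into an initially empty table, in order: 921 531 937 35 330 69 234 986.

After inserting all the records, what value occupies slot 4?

921: h=11 -> slot 11
531: h=11, probe 11,12 -> slot 12
937: h=1 -> slot 1
35: h=9 -> slot 9
330: h=5 -> slot 5
69: h=4 -> slot 4
234: h=0 -> slot 0
986: h=11, probe 11,12,0,1,2 -> slot 2
Table: [234, 937, 986, ∅, 69, 330, ∅, ∅, ∅, 35, ∅, 921, 531]

69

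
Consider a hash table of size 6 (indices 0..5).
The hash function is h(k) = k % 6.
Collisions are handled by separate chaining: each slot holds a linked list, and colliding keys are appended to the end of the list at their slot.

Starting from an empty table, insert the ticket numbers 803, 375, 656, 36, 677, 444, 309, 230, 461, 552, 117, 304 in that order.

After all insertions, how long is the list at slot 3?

3

803 → bucket 5
375 → bucket 3
656 → bucket 2
36 → bucket 0
677 → bucket 5 (collision)
444 → bucket 0 (collision)
309 → bucket 3 (collision)
230 → bucket 2 (collision)
461 → bucket 5 (collision)
552 → bucket 0 (collision)
117 → bucket 3 (collision)
304 → bucket 4
Final buckets:
0: 36 -> 444 -> 552
1: _
2: 656 -> 230
3: 375 -> 309 -> 117
4: 304
5: 803 -> 677 -> 461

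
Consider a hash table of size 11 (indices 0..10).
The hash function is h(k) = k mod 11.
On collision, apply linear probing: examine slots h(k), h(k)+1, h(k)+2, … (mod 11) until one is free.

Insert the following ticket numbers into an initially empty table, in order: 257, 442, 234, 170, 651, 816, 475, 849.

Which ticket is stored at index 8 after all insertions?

475

257: h=4 → slot 4
442: h=2 → slot 2
234: h=3 → slot 3
170: h=5 → slot 5
651: h=2, probe 2,3,4,5,6 → slot 6
816: h=2, probe 2,3,4,5,6,7 → slot 7
475: h=2, probe 2,3,4,5,6,7,8 → slot 8
849: h=2, probe 2,3,4,5,6,7,8,9 → slot 9
Table: [—, —, 442, 234, 257, 170, 651, 816, 475, 849, —]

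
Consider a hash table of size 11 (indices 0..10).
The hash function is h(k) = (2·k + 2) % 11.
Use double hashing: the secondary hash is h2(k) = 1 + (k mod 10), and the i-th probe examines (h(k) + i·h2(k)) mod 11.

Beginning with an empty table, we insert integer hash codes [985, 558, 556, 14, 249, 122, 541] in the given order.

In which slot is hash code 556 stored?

985: h=3 → slot 3
558: h=7 → slot 7
556: h=3, h2=7, probe 3,10 → slot 10
14: h=8 → slot 8
249: h=5 → slot 5
122: h=4 → slot 4
541: h=6 → slot 6
Table: [., ., ., 985, 122, 249, 541, 558, 14, ., 556]

10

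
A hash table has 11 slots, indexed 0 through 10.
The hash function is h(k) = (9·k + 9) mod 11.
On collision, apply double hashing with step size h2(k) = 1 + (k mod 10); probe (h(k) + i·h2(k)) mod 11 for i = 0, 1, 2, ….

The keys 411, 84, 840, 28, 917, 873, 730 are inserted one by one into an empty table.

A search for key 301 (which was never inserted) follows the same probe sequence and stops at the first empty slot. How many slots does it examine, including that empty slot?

4

411: h=1 → slot 1
84: h=6 → slot 6
840: h=1, h2=1, probe 1,2 → slot 2
28: h=8 → slot 8
917: h=1, h2=8, probe 1,9 → slot 9
873: h=1, h2=4, probe 1,5 → slot 5
730: h=1, h2=1, probe 1,2,3 → slot 3
Table: [_, 411, 840, 730, _, 873, 84, _, 28, 917, _]
Lookup 301: h=1, h2=2, probe 1,3,5,7 → slot 7 empty, not found.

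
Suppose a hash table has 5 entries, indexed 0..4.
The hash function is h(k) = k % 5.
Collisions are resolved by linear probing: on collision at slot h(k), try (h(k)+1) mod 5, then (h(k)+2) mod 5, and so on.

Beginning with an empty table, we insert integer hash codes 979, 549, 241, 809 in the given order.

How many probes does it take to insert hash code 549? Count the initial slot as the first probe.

2

979 hashes to 4; slot 4 is free → place at 4.
549 hashes to 4; 4 taken → place at 0.
241 hashes to 1; slot 1 is free → place at 1.
809 hashes to 4; 4,0,1 taken → place at 2.
Table: [549, 241, 809, —, 979]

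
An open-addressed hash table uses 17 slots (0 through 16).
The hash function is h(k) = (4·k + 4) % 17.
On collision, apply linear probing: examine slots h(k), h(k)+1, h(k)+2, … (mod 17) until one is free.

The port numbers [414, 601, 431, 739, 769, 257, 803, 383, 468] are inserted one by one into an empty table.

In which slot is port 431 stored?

13

414 hashes to 11; slot 11 is free → place at 11.
601 hashes to 11; 11 taken → place at 12.
431 hashes to 11; 11,12 taken → place at 13.
739 hashes to 2; slot 2 is free → place at 2.
769 hashes to 3; slot 3 is free → place at 3.
257 hashes to 12; 12,13 taken → place at 14.
803 hashes to 3; 3 taken → place at 4.
383 hashes to 6; slot 6 is free → place at 6.
468 hashes to 6; 6 taken → place at 7.
Table: [_, _, 739, 769, 803, _, 383, 468, _, _, _, 414, 601, 431, 257, _, _]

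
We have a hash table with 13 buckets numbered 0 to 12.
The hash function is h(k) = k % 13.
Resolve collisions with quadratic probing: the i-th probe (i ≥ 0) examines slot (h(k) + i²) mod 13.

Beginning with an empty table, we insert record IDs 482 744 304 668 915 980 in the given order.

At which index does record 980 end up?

8

Insert 482: h=1, slot 1 empty -> index 1.
Insert 744: h=3, slot 3 empty -> index 3.
Insert 304: h=5, slot 5 empty -> index 5.
Insert 668: h=5, slot 5 occupied -> index 6.
Insert 915: h=5, slots 5,6 occupied -> index 9.
Insert 980: h=5, slots 5,6,9,1 occupied -> index 8.
Table: [., 482, ., 744, ., 304, 668, ., 980, 915, ., ., .]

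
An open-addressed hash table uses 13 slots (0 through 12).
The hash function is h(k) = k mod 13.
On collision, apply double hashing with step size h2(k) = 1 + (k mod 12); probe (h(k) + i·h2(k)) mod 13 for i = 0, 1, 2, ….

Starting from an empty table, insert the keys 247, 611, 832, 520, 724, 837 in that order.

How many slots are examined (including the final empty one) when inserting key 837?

2

247: h=0 => slot 0
611: h=0, h2=12, probe 0,12 => slot 12
832: h=0, h2=5, probe 0,5 => slot 5
520: h=0, h2=5, probe 0,5,10 => slot 10
724: h=9 => slot 9
837: h=5, h2=10, probe 5,2 => slot 2
Table: [247, —, 837, —, —, 832, —, —, —, 724, 520, —, 611]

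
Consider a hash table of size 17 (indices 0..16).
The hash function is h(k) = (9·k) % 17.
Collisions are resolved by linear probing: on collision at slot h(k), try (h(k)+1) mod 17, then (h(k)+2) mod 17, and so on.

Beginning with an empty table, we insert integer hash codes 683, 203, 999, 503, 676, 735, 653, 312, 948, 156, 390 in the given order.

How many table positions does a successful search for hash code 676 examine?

Insert 683: h=10, slot 10 empty → index 10.
Insert 203: h=8, slot 8 empty → index 8.
Insert 999: h=15, slot 15 empty → index 15.
Insert 503: h=5, slot 5 empty → index 5.
Insert 676: h=15, slot 15 occupied → index 16.
Insert 735: h=2, slot 2 empty → index 2.
Insert 653: h=12, slot 12 empty → index 12.
Insert 312: h=3, slot 3 empty → index 3.
Insert 948: h=15, slots 15,16 occupied → index 0.
Insert 156: h=10, slot 10 occupied → index 11.
Insert 390: h=8, slot 8 occupied → index 9.
Table: [948, -, 735, 312, -, 503, -, -, 203, 390, 683, 156, 653, -, -, 999, 676]
Lookup 676: h=15, probe 15,16 → found at 16.

2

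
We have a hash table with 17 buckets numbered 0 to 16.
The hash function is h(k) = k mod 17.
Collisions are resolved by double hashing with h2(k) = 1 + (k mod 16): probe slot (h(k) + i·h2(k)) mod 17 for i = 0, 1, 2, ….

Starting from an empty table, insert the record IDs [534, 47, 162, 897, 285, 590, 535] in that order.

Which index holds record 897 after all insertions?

534: h=7 → slot 7
47: h=13 → slot 13
162: h=9 → slot 9
897: h=13, h2=2, probe 13,15 → slot 15
285: h=13, h2=14, probe 13,10 → slot 10
590: h=12 → slot 12
535: h=8 → slot 8
Table: [—, —, —, —, —, —, —, 534, 535, 162, 285, —, 590, 47, —, 897, —]

15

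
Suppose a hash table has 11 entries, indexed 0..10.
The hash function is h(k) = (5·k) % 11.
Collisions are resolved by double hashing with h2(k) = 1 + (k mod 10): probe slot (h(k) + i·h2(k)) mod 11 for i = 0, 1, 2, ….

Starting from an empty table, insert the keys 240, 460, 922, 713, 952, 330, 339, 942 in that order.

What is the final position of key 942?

3

240: h=1 => slot 1
460: h=1, h2=1, probe 1,2 => slot 2
922: h=1, h2=3, probe 1,4 => slot 4
713: h=1, h2=4, probe 1,5 => slot 5
952: h=8 => slot 8
330: h=0 => slot 0
339: h=1, h2=10, probe 1,0,10 => slot 10
942: h=2, h2=3, probe 2,5,8,0,3 => slot 3
Table: [330, 240, 460, 942, 922, 713, -, -, 952, -, 339]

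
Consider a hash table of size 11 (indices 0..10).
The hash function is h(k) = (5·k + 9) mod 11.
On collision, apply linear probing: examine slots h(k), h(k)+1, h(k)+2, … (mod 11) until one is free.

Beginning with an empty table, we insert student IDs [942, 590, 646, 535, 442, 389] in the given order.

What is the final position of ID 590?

942 hashes to 0; slot 0 is free -> place at 0.
590 hashes to 0; 0 taken -> place at 1.
646 hashes to 5; slot 5 is free -> place at 5.
535 hashes to 0; 0,1 taken -> place at 2.
442 hashes to 8; slot 8 is free -> place at 8.
389 hashes to 7; slot 7 is free -> place at 7.
Table: [942, 590, 535, ∅, ∅, 646, ∅, 389, 442, ∅, ∅]

1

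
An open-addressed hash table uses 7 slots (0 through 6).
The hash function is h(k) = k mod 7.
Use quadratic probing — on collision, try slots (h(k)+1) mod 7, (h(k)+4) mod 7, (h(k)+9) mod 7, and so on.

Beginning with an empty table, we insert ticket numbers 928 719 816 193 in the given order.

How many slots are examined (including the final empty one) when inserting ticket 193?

928 hashes to 4; slot 4 is free -> place at 4.
719 hashes to 5; slot 5 is free -> place at 5.
816 hashes to 4; 4,5 taken -> place at 1.
193 hashes to 4; 4,5,1 taken -> place at 6.
Table: [-, 816, -, -, 928, 719, 193]

4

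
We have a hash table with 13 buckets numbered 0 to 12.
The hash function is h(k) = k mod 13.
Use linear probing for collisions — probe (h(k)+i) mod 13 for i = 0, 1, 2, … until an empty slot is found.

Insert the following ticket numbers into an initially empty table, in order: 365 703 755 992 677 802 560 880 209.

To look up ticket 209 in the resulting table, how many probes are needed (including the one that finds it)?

7

365 hashes to 1; slot 1 is free => place at 1.
703 hashes to 1; 1 taken => place at 2.
755 hashes to 1; 1,2 taken => place at 3.
992 hashes to 4; slot 4 is free => place at 4.
677 hashes to 1; 1,2,3,4 taken => place at 5.
802 hashes to 9; slot 9 is free => place at 9.
560 hashes to 1; 1,2,3,4,5 taken => place at 6.
880 hashes to 9; 9 taken => place at 10.
209 hashes to 1; 1,2,3,4,5,6 taken => place at 7.
Table: [∅, 365, 703, 755, 992, 677, 560, 209, ∅, 802, 880, ∅, ∅]
Lookup 209: h=1, probe 1,2,3,4,5,6,7 → found at 7.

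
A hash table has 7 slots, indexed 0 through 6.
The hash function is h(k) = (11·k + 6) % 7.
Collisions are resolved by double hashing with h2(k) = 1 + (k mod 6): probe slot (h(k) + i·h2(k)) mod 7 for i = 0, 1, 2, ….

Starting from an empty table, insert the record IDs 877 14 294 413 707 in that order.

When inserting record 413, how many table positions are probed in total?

2

Insert 877: h=0, slot 0 empty -> index 0.
Insert 14: h=6, slot 6 empty -> index 6.
Insert 294: h=6, h2=1, slots 6,0 occupied -> index 1.
Insert 413: h=6, h2=6, slot 6 occupied -> index 5.
Insert 707: h=6, h2=6, slots 6,5 occupied -> index 4.
Table: [877, 294, _, _, 707, 413, 14]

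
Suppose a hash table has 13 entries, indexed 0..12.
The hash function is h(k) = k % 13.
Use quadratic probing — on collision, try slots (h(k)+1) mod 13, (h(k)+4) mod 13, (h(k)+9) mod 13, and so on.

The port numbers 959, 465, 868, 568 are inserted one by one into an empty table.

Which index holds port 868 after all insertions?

1

959 hashes to 10; slot 10 is free -> place at 10.
465 hashes to 10; 10 taken -> place at 11.
868 hashes to 10; 10,11 taken -> place at 1.
568 hashes to 9; slot 9 is free -> place at 9.
Table: [∅, 868, ∅, ∅, ∅, ∅, ∅, ∅, ∅, 568, 959, 465, ∅]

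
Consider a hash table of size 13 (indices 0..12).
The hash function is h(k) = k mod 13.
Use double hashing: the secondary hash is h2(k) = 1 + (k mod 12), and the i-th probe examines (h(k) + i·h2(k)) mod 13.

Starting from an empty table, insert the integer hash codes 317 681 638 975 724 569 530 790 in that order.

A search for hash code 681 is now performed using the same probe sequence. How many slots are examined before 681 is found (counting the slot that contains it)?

2

Insert 317: h=5, slot 5 empty -> index 5.
Insert 681: h=5, h2=10, slot 5 occupied -> index 2.
Insert 638: h=1, slot 1 empty -> index 1.
Insert 975: h=0, slot 0 empty -> index 0.
Insert 724: h=9, slot 9 empty -> index 9.
Insert 569: h=10, slot 10 empty -> index 10.
Insert 530: h=10, h2=3, slots 10,0 occupied -> index 3.
Insert 790: h=10, h2=11, slot 10 occupied -> index 8.
Table: [975, 638, 681, 530, -, 317, -, -, 790, 724, 569, -, -]
Lookup 681: h=5, h2=10, probe 5,2 → found at 2.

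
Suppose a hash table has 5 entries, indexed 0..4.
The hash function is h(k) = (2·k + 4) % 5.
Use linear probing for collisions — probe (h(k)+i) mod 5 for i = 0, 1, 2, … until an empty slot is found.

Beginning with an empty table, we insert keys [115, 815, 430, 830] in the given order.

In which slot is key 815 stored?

0

115 hashes to 4; slot 4 is free → place at 4.
815 hashes to 4; 4 taken → place at 0.
430 hashes to 4; 4,0 taken → place at 1.
830 hashes to 4; 4,0,1 taken → place at 2.
Table: [815, 430, 830, _, 115]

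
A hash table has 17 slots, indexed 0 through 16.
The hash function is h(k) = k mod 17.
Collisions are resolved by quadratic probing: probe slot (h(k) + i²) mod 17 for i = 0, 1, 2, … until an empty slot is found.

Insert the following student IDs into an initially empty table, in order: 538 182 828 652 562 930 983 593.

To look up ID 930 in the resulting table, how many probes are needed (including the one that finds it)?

3

538 hashes to 11; slot 11 is free → place at 11.
182 hashes to 12; slot 12 is free → place at 12.
828 hashes to 12; 12 taken → place at 13.
652 hashes to 6; slot 6 is free → place at 6.
562 hashes to 1; slot 1 is free → place at 1.
930 hashes to 12; 12,13 taken → place at 16.
983 hashes to 14; slot 14 is free → place at 14.
593 hashes to 15; slot 15 is free → place at 15.
Table: [_, 562, _, _, _, _, 652, _, _, _, _, 538, 182, 828, 983, 593, 930]
Lookup 930: h=12, probe 12,13,16 → found at 16.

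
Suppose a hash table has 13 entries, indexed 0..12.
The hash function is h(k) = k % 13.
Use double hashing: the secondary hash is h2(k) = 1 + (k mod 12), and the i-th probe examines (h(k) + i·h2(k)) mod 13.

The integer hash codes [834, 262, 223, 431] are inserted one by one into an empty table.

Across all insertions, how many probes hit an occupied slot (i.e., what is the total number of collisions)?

834: h=2 → slot 2
262: h=2, h2=11, probe 2,0 → slot 0
223: h=2, h2=8, probe 2,10 → slot 10
431: h=2, h2=12, probe 2,1 → slot 1
Table: [262, 431, 834, -, -, -, -, -, -, -, 223, -, -]

3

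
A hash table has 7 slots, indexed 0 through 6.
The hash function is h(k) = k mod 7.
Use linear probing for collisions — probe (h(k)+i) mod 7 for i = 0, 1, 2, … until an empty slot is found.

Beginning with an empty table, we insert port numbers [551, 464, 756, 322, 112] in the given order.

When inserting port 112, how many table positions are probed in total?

4

551 hashes to 5; slot 5 is free => place at 5.
464 hashes to 2; slot 2 is free => place at 2.
756 hashes to 0; slot 0 is free => place at 0.
322 hashes to 0; 0 taken => place at 1.
112 hashes to 0; 0,1,2 taken => place at 3.
Table: [756, 322, 464, 112, —, 551, —]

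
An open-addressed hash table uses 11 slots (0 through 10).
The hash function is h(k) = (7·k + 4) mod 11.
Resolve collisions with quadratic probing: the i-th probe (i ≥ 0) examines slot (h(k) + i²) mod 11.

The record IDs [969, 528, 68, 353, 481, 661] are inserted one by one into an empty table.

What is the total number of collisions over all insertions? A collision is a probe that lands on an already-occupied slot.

4

969: h=0 → slot 0
528: h=4 → slot 4
68: h=7 → slot 7
353: h=0, probe 0,1 → slot 1
481: h=5 → slot 5
661: h=0, probe 0,1,4,9 → slot 9
Table: [969, 353, ., ., 528, 481, ., 68, ., 661, .]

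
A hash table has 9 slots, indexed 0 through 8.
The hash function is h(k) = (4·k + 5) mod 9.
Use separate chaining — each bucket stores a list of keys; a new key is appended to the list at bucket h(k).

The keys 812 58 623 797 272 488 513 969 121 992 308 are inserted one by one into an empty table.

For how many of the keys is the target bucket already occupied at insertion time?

Insert 812: h=4, bucket 4 empty → new chain.
Insert 58: h=3, bucket 3 empty → new chain.
Insert 623: h=4, bucket 4 nonempty → append to chain.
Insert 797: h=7, bucket 7 empty → new chain.
Insert 272: h=4, bucket 4 nonempty → append to chain.
Insert 488: h=4, bucket 4 nonempty → append to chain.
Insert 513: h=5, bucket 5 empty → new chain.
Insert 969: h=2, bucket 2 empty → new chain.
Insert 121: h=3, bucket 3 nonempty → append to chain.
Insert 992: h=4, bucket 4 nonempty → append to chain.
Insert 308: h=4, bucket 4 nonempty → append to chain.
Final buckets:
0: _
1: _
2: 969
3: 58 -> 121
4: 812 -> 623 -> 272 -> 488 -> 992 -> 308
5: 513
6: _
7: 797
8: _

6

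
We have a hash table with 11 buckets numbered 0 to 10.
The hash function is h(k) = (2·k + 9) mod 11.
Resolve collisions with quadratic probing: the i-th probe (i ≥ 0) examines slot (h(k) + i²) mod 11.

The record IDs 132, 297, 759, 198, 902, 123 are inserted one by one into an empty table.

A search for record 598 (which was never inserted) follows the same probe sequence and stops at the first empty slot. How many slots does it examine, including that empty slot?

Insert 132: h=9, slot 9 empty => index 9.
Insert 297: h=9, slot 9 occupied => index 10.
Insert 759: h=9, slots 9,10 occupied => index 2.
Insert 198: h=9, slots 9,10,2 occupied => index 7.
Insert 902: h=9, slots 9,10,2,7 occupied => index 3.
Insert 123: h=2, slots 2,3 occupied => index 6.
Table: [_, _, 759, 902, _, _, 123, 198, _, 132, 297]
Lookup 598: h=6, probe 6,7,10,4 → slot 4 empty, not found.

4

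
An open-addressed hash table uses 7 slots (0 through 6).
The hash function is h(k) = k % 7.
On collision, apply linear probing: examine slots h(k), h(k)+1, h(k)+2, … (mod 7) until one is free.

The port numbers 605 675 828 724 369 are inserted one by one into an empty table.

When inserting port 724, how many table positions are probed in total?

605 hashes to 3; slot 3 is free => place at 3.
675 hashes to 3; 3 taken => place at 4.
828 hashes to 2; slot 2 is free => place at 2.
724 hashes to 3; 3,4 taken => place at 5.
369 hashes to 5; 5 taken => place at 6.
Table: [_, _, 828, 605, 675, 724, 369]

3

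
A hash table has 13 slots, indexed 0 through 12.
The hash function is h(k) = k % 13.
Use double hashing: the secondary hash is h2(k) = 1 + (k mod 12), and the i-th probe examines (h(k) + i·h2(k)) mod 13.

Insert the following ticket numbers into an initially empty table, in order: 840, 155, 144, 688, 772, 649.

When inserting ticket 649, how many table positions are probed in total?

3

840 hashes to 8; slot 8 is free → place at 8.
155 hashes to 12; slot 12 is free → place at 12.
144 hashes to 1; slot 1 is free → place at 1.
688 hashes to 12, h2=5; 12 taken → place at 4.
772 hashes to 5; slot 5 is free → place at 5.
649 hashes to 12, h2=2; 12,1 taken → place at 3.
Table: [-, 144, -, 649, 688, 772, -, -, 840, -, -, -, 155]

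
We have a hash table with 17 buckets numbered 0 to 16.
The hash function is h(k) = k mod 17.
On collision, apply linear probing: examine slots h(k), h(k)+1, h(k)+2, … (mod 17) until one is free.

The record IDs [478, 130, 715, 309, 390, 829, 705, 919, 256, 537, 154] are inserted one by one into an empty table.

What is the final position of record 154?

6

478: h=2 → slot 2
130: h=11 → slot 11
715: h=1 → slot 1
309: h=3 → slot 3
390: h=16 → slot 16
829: h=13 → slot 13
705: h=8 → slot 8
919: h=1, probe 1,2,3,4 → slot 4
256: h=1, probe 1,2,3,4,5 → slot 5
537: h=10 → slot 10
154: h=1, probe 1,2,3,4,5,6 → slot 6
Table: [., 715, 478, 309, 919, 256, 154, ., 705, ., 537, 130, ., 829, ., ., 390]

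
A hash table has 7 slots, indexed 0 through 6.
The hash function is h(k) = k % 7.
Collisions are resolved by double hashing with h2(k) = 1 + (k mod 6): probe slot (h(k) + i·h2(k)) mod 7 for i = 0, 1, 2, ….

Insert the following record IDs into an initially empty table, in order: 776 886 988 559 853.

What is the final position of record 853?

5

776 hashes to 6; slot 6 is free -> place at 6.
886 hashes to 4; slot 4 is free -> place at 4.
988 hashes to 1; slot 1 is free -> place at 1.
559 hashes to 6, h2=2; 6,1 taken -> place at 3.
853 hashes to 6, h2=2; 6,1,3 taken -> place at 5.
Table: [., 988, ., 559, 886, 853, 776]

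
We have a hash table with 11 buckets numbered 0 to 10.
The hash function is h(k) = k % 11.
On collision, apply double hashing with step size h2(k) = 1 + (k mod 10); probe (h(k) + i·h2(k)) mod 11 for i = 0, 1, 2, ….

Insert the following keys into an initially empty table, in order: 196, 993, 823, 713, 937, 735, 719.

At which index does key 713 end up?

6

196 hashes to 9; slot 9 is free -> place at 9.
993 hashes to 3; slot 3 is free -> place at 3.
823 hashes to 9, h2=4; 9 taken -> place at 2.
713 hashes to 9, h2=4; 9,2 taken -> place at 6.
937 hashes to 2, h2=8; 2 taken -> place at 10.
735 hashes to 9, h2=6; 9 taken -> place at 4.
719 hashes to 4, h2=10; 4,3,2 taken -> place at 1.
Table: [., 719, 823, 993, 735, ., 713, ., ., 196, 937]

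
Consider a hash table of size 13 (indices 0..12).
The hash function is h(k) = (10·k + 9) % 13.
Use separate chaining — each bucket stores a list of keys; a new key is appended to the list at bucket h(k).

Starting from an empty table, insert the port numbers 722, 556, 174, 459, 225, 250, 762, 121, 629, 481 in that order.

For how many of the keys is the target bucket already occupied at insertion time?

722 → bucket 1
556 → bucket 5
174 → bucket 7
459 → bucket 10
225 → bucket 10 (collision)
250 → bucket 0
762 → bucket 11
121 → bucket 10 (collision)
629 → bucket 7 (collision)
481 → bucket 9
Final buckets:
0: 250
1: 722
2: _
3: _
4: _
5: 556
6: _
7: 174 -> 629
8: _
9: 481
10: 459 -> 225 -> 121
11: 762
12: _

3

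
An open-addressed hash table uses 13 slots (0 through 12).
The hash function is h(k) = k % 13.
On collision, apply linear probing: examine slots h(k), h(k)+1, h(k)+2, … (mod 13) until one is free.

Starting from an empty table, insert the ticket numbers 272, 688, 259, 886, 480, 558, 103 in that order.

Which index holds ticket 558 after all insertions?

272: h=12 -> slot 12
688: h=12, probe 12,0 -> slot 0
259: h=12, probe 12,0,1 -> slot 1
886: h=2 -> slot 2
480: h=12, probe 12,0,1,2,3 -> slot 3
558: h=12, probe 12,0,1,2,3,4 -> slot 4
103: h=12, probe 12,0,1,2,3,4,5 -> slot 5
Table: [688, 259, 886, 480, 558, 103, -, -, -, -, -, -, 272]

4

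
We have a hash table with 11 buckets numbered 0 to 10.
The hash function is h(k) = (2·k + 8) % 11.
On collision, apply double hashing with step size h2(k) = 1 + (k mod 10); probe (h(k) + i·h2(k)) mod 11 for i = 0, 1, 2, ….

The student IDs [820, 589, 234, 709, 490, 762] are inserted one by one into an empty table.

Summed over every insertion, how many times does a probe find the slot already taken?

Insert 820: h=9, slot 9 empty -> index 9.
Insert 589: h=9, h2=10, slot 9 occupied -> index 8.
Insert 234: h=3, slot 3 empty -> index 3.
Insert 709: h=7, slot 7 empty -> index 7.
Insert 490: h=9, h2=1, slot 9 occupied -> index 10.
Insert 762: h=3, h2=3, slot 3 occupied -> index 6.
Table: [—, —, —, 234, —, —, 762, 709, 589, 820, 490]

3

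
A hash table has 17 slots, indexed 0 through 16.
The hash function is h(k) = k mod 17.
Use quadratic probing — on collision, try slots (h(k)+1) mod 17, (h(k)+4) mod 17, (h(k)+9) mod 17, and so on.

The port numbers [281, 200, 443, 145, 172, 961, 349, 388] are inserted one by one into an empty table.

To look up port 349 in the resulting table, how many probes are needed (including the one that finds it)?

Insert 281: h=9, slot 9 empty -> index 9.
Insert 200: h=13, slot 13 empty -> index 13.
Insert 443: h=1, slot 1 empty -> index 1.
Insert 145: h=9, slot 9 occupied -> index 10.
Insert 172: h=2, slot 2 empty -> index 2.
Insert 961: h=9, slots 9,10,13,1 occupied -> index 8.
Insert 349: h=9, slots 9,10,13,1,8 occupied -> index 0.
Insert 388: h=14, slot 14 empty -> index 14.
Table: [349, 443, 172, ∅, ∅, ∅, ∅, ∅, 961, 281, 145, ∅, ∅, 200, 388, ∅, ∅]
Lookup 349: h=9, probe 9,10,13,1,8,0 → found at 0.

6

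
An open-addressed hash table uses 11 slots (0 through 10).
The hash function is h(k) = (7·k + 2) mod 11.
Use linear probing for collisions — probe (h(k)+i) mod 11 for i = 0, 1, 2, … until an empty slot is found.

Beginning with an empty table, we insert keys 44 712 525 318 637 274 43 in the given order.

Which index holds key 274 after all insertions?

8

44: h=2 => slot 2
712: h=3 => slot 3
525: h=3, probe 3,4 => slot 4
318: h=6 => slot 6
637: h=6, probe 6,7 => slot 7
274: h=6, probe 6,7,8 => slot 8
43: h=6, probe 6,7,8,9 => slot 9
Table: [—, —, 44, 712, 525, —, 318, 637, 274, 43, —]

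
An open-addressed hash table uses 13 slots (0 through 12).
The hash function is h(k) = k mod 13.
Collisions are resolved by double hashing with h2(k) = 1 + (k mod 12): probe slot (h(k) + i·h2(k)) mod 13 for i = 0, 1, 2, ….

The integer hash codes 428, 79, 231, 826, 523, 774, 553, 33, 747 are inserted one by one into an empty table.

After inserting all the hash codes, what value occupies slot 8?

774

428 hashes to 12; slot 12 is free => place at 12.
79 hashes to 1; slot 1 is free => place at 1.
231 hashes to 10; slot 10 is free => place at 10.
826 hashes to 7; slot 7 is free => place at 7.
523 hashes to 3; slot 3 is free => place at 3.
774 hashes to 7, h2=7; 7,1 taken => place at 8.
553 hashes to 7, h2=2; 7 taken => place at 9.
33 hashes to 7, h2=10; 7 taken => place at 4.
747 hashes to 6; slot 6 is free => place at 6.
Table: [∅, 79, ∅, 523, 33, ∅, 747, 826, 774, 553, 231, ∅, 428]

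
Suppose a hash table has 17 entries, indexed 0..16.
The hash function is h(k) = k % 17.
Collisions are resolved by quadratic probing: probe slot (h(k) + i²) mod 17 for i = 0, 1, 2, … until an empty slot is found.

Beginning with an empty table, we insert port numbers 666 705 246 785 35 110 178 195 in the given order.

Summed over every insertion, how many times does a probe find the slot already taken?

11

Insert 666: h=3, slot 3 empty → index 3.
Insert 705: h=8, slot 8 empty → index 8.
Insert 246: h=8, slot 8 occupied → index 9.
Insert 785: h=3, slot 3 occupied → index 4.
Insert 35: h=1, slot 1 empty → index 1.
Insert 110: h=8, slots 8,9 occupied → index 12.
Insert 178: h=8, slots 8,9,12 occupied → index 0.
Insert 195: h=8, slots 8,9,12,0 occupied → index 7.
Table: [178, 35, _, 666, 785, _, _, 195, 705, 246, _, _, 110, _, _, _, _]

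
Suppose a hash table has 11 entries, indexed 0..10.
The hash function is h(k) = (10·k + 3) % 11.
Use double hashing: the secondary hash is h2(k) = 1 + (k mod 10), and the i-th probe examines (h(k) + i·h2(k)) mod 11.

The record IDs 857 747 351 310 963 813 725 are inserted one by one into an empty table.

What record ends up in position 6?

857: h=4 => slot 4
747: h=4, h2=8, probe 4,1 => slot 1
351: h=4, h2=2, probe 4,6 => slot 6
310: h=1, h2=1, probe 1,2 => slot 2
963: h=8 => slot 8
813: h=4, h2=4, probe 4,8,1,5 => slot 5
725: h=4, h2=6, probe 4,10 => slot 10
Table: [-, 747, 310, -, 857, 813, 351, -, 963, -, 725]

351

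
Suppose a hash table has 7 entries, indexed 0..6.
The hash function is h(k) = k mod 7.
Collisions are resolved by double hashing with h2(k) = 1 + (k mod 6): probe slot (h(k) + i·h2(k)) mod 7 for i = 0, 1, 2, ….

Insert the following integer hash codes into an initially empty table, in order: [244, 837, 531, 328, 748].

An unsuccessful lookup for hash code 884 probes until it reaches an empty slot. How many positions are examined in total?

244: h=6 → slot 6
837: h=4 → slot 4
531: h=6, h2=4, probe 6,3 → slot 3
328: h=6, h2=5, probe 6,4,2 → slot 2
748: h=6, h2=5, probe 6,4,2,0 → slot 0
Table: [748, _, 328, 531, 837, _, 244]
Lookup 884: h=2, h2=3, probe 2,5 → slot 5 empty, not found.

2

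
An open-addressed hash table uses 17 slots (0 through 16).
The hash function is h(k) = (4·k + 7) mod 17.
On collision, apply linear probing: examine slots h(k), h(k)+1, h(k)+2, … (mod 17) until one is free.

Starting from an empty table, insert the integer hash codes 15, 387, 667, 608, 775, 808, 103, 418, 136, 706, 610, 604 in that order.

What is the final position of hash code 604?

15 hashes to 16; slot 16 is free -> place at 16.
387 hashes to 8; slot 8 is free -> place at 8.
667 hashes to 6; slot 6 is free -> place at 6.
608 hashes to 8; 8 taken -> place at 9.
775 hashes to 13; slot 13 is free -> place at 13.
808 hashes to 9; 9 taken -> place at 10.
103 hashes to 11; slot 11 is free -> place at 11.
418 hashes to 13; 13 taken -> place at 14.
136 hashes to 7; slot 7 is free -> place at 7.
706 hashes to 9; 9,10,11 taken -> place at 12.
610 hashes to 16; 16 taken -> place at 0.
604 hashes to 9; 9,10,11,12,13,14 taken -> place at 15.
Table: [610, ., ., ., ., ., 667, 136, 387, 608, 808, 103, 706, 775, 418, 604, 15]

15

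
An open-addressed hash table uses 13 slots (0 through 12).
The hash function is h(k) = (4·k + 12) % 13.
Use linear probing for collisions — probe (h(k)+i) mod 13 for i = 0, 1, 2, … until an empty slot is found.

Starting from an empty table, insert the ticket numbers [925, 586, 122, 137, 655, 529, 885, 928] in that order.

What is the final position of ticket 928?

925 hashes to 7; slot 7 is free => place at 7.
586 hashes to 3; slot 3 is free => place at 3.
122 hashes to 6; slot 6 is free => place at 6.
137 hashes to 1; slot 1 is free => place at 1.
655 hashes to 6; 6,7 taken => place at 8.
529 hashes to 9; slot 9 is free => place at 9.
885 hashes to 3; 3 taken => place at 4.
928 hashes to 6; 6,7,8,9 taken => place at 10.
Table: [—, 137, —, 586, 885, —, 122, 925, 655, 529, 928, —, —]

10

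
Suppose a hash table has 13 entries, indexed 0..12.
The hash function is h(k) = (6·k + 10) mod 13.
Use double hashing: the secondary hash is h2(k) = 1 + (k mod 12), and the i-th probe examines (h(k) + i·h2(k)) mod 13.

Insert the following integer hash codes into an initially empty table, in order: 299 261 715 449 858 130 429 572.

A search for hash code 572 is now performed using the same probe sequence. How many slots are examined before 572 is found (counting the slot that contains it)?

2

Insert 299: h=10, slot 10 empty → index 10.
Insert 261: h=3, slot 3 empty → index 3.
Insert 715: h=10, h2=8, slot 10 occupied → index 5.
Insert 449: h=0, slot 0 empty → index 0.
Insert 858: h=10, h2=7, slot 10 occupied → index 4.
Insert 130: h=10, h2=11, slot 10 occupied → index 8.
Insert 429: h=10, h2=10, slot 10 occupied → index 7.
Insert 572: h=10, h2=9, slot 10 occupied → index 6.
Table: [449, _, _, 261, 858, 715, 572, 429, 130, _, 299, _, _]
Lookup 572: h=10, h2=9, probe 10,6 → found at 6.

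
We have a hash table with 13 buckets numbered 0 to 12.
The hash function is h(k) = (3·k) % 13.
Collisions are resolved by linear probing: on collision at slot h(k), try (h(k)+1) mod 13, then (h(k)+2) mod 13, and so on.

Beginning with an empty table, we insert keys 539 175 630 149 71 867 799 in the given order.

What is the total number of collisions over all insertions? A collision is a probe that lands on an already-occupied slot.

15

Insert 539: h=5, slot 5 empty -> index 5.
Insert 175: h=5, slot 5 occupied -> index 6.
Insert 630: h=5, slots 5,6 occupied -> index 7.
Insert 149: h=5, slots 5,6,7 occupied -> index 8.
Insert 71: h=5, slots 5,6,7,8 occupied -> index 9.
Insert 867: h=1, slot 1 empty -> index 1.
Insert 799: h=5, slots 5,6,7,8,9 occupied -> index 10.
Table: [-, 867, -, -, -, 539, 175, 630, 149, 71, 799, -, -]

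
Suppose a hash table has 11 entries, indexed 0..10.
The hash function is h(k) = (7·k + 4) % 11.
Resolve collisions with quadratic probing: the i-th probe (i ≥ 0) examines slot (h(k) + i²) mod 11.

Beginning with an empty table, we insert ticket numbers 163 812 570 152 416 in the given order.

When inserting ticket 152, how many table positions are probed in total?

Insert 163: h=1, slot 1 empty → index 1.
Insert 812: h=1, slot 1 occupied → index 2.
Insert 570: h=1, slots 1,2 occupied → index 5.
Insert 152: h=1, slots 1,2,5 occupied → index 10.
Insert 416: h=1, slots 1,2,5,10 occupied → index 6.
Table: [∅, 163, 812, ∅, ∅, 570, 416, ∅, ∅, ∅, 152]

4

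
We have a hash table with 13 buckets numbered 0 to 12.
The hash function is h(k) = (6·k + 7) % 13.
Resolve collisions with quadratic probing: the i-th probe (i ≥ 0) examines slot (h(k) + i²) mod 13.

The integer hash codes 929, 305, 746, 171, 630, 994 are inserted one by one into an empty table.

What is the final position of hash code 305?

929 hashes to 4; slot 4 is free → place at 4.
305 hashes to 4; 4 taken → place at 5.
746 hashes to 11; slot 11 is free → place at 11.
171 hashes to 6; slot 6 is free → place at 6.
630 hashes to 4; 4,5 taken → place at 8.
994 hashes to 4; 4,5,8 taken → place at 0.
Table: [994, _, _, _, 929, 305, 171, _, 630, _, _, 746, _]

5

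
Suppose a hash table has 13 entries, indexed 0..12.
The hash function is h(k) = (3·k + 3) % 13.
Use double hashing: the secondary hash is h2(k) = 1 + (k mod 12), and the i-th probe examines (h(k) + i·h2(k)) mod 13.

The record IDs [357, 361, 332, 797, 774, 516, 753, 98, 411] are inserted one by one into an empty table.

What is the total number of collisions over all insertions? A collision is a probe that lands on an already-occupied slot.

357 hashes to 8; slot 8 is free → place at 8.
361 hashes to 7; slot 7 is free → place at 7.
332 hashes to 11; slot 11 is free → place at 11.
797 hashes to 2; slot 2 is free → place at 2.
774 hashes to 11, h2=7; 11 taken → place at 5.
516 hashes to 4; slot 4 is free → place at 4.
753 hashes to 0; slot 0 is free → place at 0.
98 hashes to 11, h2=3; 11 taken → place at 1.
411 hashes to 1, h2=4; 1,5 taken → place at 9.
Table: [753, 98, 797, _, 516, 774, _, 361, 357, 411, _, 332, _]

4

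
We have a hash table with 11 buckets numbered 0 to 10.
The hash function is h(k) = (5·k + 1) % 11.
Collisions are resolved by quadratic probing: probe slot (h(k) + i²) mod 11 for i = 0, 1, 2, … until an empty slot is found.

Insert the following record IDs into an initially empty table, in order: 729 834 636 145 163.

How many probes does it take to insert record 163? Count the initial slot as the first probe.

Insert 729: h=5, slot 5 empty => index 5.
Insert 834: h=2, slot 2 empty => index 2.
Insert 636: h=2, slot 2 occupied => index 3.
Insert 145: h=0, slot 0 empty => index 0.
Insert 163: h=2, slots 2,3 occupied => index 6.
Table: [145, -, 834, 636, -, 729, 163, -, -, -, -]

3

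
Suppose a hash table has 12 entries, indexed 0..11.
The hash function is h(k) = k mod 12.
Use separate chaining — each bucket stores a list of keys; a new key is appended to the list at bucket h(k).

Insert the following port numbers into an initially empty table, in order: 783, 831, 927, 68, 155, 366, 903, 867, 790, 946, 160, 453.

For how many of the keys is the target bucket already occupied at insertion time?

Insert 783: h=3, bucket 3 empty -> new chain.
Insert 831: h=3, bucket 3 nonempty -> append to chain.
Insert 927: h=3, bucket 3 nonempty -> append to chain.
Insert 68: h=8, bucket 8 empty -> new chain.
Insert 155: h=11, bucket 11 empty -> new chain.
Insert 366: h=6, bucket 6 empty -> new chain.
Insert 903: h=3, bucket 3 nonempty -> append to chain.
Insert 867: h=3, bucket 3 nonempty -> append to chain.
Insert 790: h=10, bucket 10 empty -> new chain.
Insert 946: h=10, bucket 10 nonempty -> append to chain.
Insert 160: h=4, bucket 4 empty -> new chain.
Insert 453: h=9, bucket 9 empty -> new chain.
Final buckets:
0: _
1: _
2: _
3: 783 -> 831 -> 927 -> 903 -> 867
4: 160
5: _
6: 366
7: _
8: 68
9: 453
10: 790 -> 946
11: 155

5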